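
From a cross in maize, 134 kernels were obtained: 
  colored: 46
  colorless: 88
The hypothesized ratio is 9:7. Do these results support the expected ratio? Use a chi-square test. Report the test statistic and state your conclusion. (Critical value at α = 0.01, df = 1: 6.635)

The 9:7 ratio has 16 parts, so with N = 134 the expected counts are:
  colored: 134 × 9/16 = 75.375
  colorless: 134 × 7/16 = 58.625
χ² = Σ (O − E)² / E
  colored: (46 − 75.375)² / 75.375 = 11.4480
  colorless: (88 − 58.625)² / 58.625 = 14.7188
χ² = 11.4480 + 14.7188 = 26.1668 ≈ 26.167
Degrees of freedom = 2 − 1 = 1; critical value at α = 0.01 is 6.635.
Since 26.167 > 6.635, we reject the null hypothesis — the data do not fit the 9:7 ratio.

26.167; not consistent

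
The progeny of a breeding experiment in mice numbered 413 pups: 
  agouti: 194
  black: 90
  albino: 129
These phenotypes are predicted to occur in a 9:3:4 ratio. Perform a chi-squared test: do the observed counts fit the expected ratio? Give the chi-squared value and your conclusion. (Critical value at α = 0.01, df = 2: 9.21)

The 9:3:4 ratio has 16 parts, so with N = 413 the expected counts are:
  agouti: 413 × 9/16 = 232.3125
  black: 413 × 3/16 = 77.4375
  albino: 413 × 4/16 = 103.25
χ² = Σ (O − E)² / E
  agouti: (194 − 232.3125)² / 232.3125 = 6.3184
  black: (90 − 77.4375)² / 77.4375 = 2.0380
  albino: (129 − 103.25)² / 103.25 = 6.4219
χ² = 6.3184 + 2.0380 + 6.4219 = 14.7783 ≈ 14.778
Degrees of freedom = 3 − 1 = 2; critical value at α = 0.01 is 9.21.
Since 14.778 > 9.21, we reject the null hypothesis — the data do not fit the 9:3:4 ratio.

14.778; not consistent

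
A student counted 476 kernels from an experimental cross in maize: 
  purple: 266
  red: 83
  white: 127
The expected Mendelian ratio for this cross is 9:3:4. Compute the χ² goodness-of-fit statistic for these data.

The 9:3:4 ratio has 16 parts, so with N = 476 the expected counts are:
  purple: 476 × 9/16 = 267.75
  red: 476 × 3/16 = 89.25
  white: 476 × 4/16 = 119
χ² = Σ (O − E)² / E
  purple: (266 − 267.75)² / 267.75 = 0.0114
  red: (83 − 89.25)² / 89.25 = 0.4377
  white: (127 − 119)² / 119 = 0.5378
χ² = 0.0114 + 0.4377 + 0.5378 = 0.9869 ≈ 0.987

0.987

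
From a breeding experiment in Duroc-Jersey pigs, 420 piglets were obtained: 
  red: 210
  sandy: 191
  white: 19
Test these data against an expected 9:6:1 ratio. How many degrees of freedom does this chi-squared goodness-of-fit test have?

2

A goodness-of-fit test with 3 phenotype classes has df = 3 − 1 = 2.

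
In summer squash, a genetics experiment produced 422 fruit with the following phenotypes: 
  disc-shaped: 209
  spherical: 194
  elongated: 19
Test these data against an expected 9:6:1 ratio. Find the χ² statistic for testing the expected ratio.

13.530

The 9:6:1 ratio has 16 parts, so with N = 422 the expected counts are:
  disc-shaped: 422 × 9/16 = 237.375
  spherical: 422 × 6/16 = 158.25
  elongated: 422 × 1/16 = 26.375
χ² = Σ (O − E)² / E
  disc-shaped: (209 − 237.375)² / 237.375 = 3.3919
  spherical: (194 − 158.25)² / 158.25 = 8.0762
  elongated: (19 − 26.375)² / 26.375 = 2.0622
χ² = 3.3919 + 8.0762 + 2.0622 = 13.5303 ≈ 13.530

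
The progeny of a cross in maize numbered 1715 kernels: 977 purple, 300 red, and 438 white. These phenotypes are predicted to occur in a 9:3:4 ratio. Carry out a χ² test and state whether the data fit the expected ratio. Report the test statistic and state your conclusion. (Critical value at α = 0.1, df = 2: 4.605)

Under the 9:3:4 hypothesis (Σ ratio = 16, N = 1715):
  purple: 1715 × 9/16 = 964.6875
  red: 1715 × 3/16 = 321.5625
  white: 1715 × 4/16 = 428.75
χ² = Σ (O − E)² / E
  purple: (977 − 964.6875)² / 964.6875 = 0.1571
  red: (300 − 321.5625)² / 321.5625 = 1.4459
  white: (438 − 428.75)² / 428.75 = 0.1996
χ² = 0.1571 + 1.4459 + 0.1996 = 1.8026 ≈ 1.803
Degrees of freedom = 3 − 1 = 2; critical value at α = 0.1 is 4.605.
Since 1.803 < 4.605, we fail to reject the null hypothesis — the data are consistent with the 9:3:4 ratio.

1.803; consistent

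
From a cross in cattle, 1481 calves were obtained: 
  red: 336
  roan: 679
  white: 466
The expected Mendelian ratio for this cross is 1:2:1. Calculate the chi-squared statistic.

Expected counts for N = 1481 under a 1:2:1 ratio (total parts = 4):
  red: 1481 × 1/4 = 370.25
  roan: 1481 × 2/4 = 740.5
  white: 1481 × 1/4 = 370.25
χ² = Σ (O − E)² / E
  red: (336 − 370.25)² / 370.25 = 3.1683
  roan: (679 − 740.5)² / 740.5 = 5.1077
  white: (466 − 370.25)² / 370.25 = 24.7618
χ² = 3.1683 + 5.1077 + 24.7618 = 33.0378 ≈ 33.038

33.038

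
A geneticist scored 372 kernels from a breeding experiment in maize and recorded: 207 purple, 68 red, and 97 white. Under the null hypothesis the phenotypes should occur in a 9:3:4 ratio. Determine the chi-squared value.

0.240

Total ratio parts = 16. Expected numbers out of 372:
  purple: 372 × 9/16 = 209.25
  red: 372 × 3/16 = 69.75
  white: 372 × 4/16 = 93
χ² = Σ (O − E)² / E
  purple: (207 − 209.25)² / 209.25 = 0.0242
  red: (68 − 69.75)² / 69.75 = 0.0439
  white: (97 − 93)² / 93 = 0.1720
χ² = 0.0242 + 0.0439 + 0.1720 = 0.2401 ≈ 0.240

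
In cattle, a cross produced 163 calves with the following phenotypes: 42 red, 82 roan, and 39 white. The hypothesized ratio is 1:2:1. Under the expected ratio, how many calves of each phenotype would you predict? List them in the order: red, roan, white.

40.75, 81.5, 40.75

Under the 1:2:1 hypothesis (Σ ratio = 4, N = 163):
  red: 163 × 1/4 = 40.75
  roan: 163 × 2/4 = 81.5
  white: 163 × 1/4 = 40.75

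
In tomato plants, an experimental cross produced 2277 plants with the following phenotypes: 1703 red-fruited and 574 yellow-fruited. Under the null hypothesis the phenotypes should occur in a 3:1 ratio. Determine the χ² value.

0.053

The 3:1 ratio has 4 parts, so with N = 2277 the expected counts are:
  red-fruited: 2277 × 3/4 = 1707.75
  yellow-fruited: 2277 × 1/4 = 569.25
χ² = Σ (O − E)² / E
  red-fruited: (1703 − 1707.75)² / 1707.75 = 0.0132
  yellow-fruited: (574 − 569.25)² / 569.25 = 0.0396
χ² = 0.0132 + 0.0396 = 0.0528 ≈ 0.053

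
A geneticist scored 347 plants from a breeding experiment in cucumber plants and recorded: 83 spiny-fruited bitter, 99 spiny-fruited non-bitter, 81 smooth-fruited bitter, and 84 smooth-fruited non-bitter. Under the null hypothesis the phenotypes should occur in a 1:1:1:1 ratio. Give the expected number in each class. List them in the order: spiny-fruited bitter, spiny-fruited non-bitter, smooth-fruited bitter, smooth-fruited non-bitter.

86.75, 86.75, 86.75, 86.75

Total ratio parts = 4. Expected numbers out of 347:
  spiny-fruited bitter: 347 × 1/4 = 86.75
  spiny-fruited non-bitter: 347 × 1/4 = 86.75
  smooth-fruited bitter: 347 × 1/4 = 86.75
  smooth-fruited non-bitter: 347 × 1/4 = 86.75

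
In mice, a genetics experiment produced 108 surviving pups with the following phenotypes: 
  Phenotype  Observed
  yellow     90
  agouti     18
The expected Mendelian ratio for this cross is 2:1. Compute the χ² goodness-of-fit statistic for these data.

Under the 2:1 hypothesis (Σ ratio = 3, N = 108):
  yellow: 108 × 2/3 = 72
  agouti: 108 × 1/3 = 36
χ² = Σ (O − E)² / E
  yellow: (90 − 72)² / 72 = 4.5000
  agouti: (18 − 36)² / 36 = 9.0000
χ² = 4.5000 + 9.0000 = 13.500

13.500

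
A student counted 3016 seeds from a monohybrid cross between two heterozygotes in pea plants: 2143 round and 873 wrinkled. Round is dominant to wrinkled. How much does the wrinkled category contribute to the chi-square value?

18.781

For a monohybrid cross between heterozygotes with complete dominance, the expected phenotypic ratio is 3:1.
Expected counts for N = 3016 under a 3:1 ratio (total parts = 4):
  round: 3016 × 3/4 = 2262
  wrinkled: 3016 × 1/4 = 754
Contribution of wrinkled: (873 − 754)² / 754 = 18.7812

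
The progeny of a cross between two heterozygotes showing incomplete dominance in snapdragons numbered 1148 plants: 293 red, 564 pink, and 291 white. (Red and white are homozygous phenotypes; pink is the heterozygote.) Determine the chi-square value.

With incomplete dominance, a heterozygote × heterozygote cross gives a 1:2:1 phenotypic ratio.
Total ratio parts = 4. Expected numbers out of 1148:
  red: 1148 × 1/4 = 287
  pink: 1148 × 2/4 = 574
  white: 1148 × 1/4 = 287
χ² = Σ (O − E)² / E
  red: (293 − 287)² / 287 = 0.1254
  pink: (564 − 574)² / 574 = 0.1742
  white: (291 − 287)² / 287 = 0.0557
χ² = 0.1254 + 0.1742 + 0.0557 = 0.3553 ≈ 0.355

0.355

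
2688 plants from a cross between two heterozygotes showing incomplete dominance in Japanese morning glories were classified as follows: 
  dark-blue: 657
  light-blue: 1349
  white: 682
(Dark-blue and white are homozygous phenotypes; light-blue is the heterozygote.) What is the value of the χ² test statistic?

0.502

With incomplete dominance, a heterozygote × heterozygote cross gives a 1:2:1 phenotypic ratio.
Under the 1:2:1 hypothesis (Σ ratio = 4, N = 2688):
  dark-blue: 2688 × 1/4 = 672
  light-blue: 2688 × 2/4 = 1344
  white: 2688 × 1/4 = 672
χ² = Σ (O − E)² / E
  dark-blue: (657 − 672)² / 672 = 0.3348
  light-blue: (1349 − 1344)² / 1344 = 0.0186
  white: (682 − 672)² / 672 = 0.1488
χ² = 0.3348 + 0.0186 + 0.1488 = 0.5022 ≈ 0.502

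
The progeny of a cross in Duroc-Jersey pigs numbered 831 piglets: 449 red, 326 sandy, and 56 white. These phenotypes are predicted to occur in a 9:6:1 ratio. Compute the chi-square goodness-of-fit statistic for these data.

The 9:6:1 ratio has 16 parts, so with N = 831 the expected counts are:
  red: 831 × 9/16 = 467.4375
  sandy: 831 × 6/16 = 311.625
  white: 831 × 1/16 = 51.9375
χ² = Σ (O − E)² / E
  red: (449 − 467.4375)² / 467.4375 = 0.7272
  sandy: (326 − 311.625)² / 311.625 = 0.6631
  white: (56 − 51.9375)² / 51.9375 = 0.3178
χ² = 0.7272 + 0.6631 + 0.3178 = 1.7081 ≈ 1.708

1.708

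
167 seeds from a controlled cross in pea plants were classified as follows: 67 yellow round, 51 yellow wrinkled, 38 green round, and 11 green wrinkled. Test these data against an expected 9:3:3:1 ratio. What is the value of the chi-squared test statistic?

21.562

Total ratio parts = 16. Expected numbers out of 167:
  yellow round: 167 × 9/16 = 93.9375
  yellow wrinkled: 167 × 3/16 = 31.3125
  green round: 167 × 3/16 = 31.3125
  green wrinkled: 167 × 1/16 = 10.4375
χ² = Σ (O − E)² / E
  yellow round: (67 − 93.9375)² / 93.9375 = 7.7246
  yellow wrinkled: (51 − 31.3125)² / 31.3125 = 12.3784
  green round: (38 − 31.3125)² / 31.3125 = 1.4283
  green wrinkled: (11 − 10.4375)² / 10.4375 = 0.0303
χ² = 7.7246 + 12.3784 + 1.4283 + 0.0303 = 21.5616 ≈ 21.562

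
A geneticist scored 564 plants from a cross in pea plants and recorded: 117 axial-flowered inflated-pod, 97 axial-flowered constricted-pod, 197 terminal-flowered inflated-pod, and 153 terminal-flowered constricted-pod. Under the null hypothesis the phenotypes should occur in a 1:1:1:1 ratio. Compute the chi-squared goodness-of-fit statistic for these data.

41.078

Total ratio parts = 4. Expected numbers out of 564:
  axial-flowered inflated-pod: 564 × 1/4 = 141
  axial-flowered constricted-pod: 564 × 1/4 = 141
  terminal-flowered inflated-pod: 564 × 1/4 = 141
  terminal-flowered constricted-pod: 564 × 1/4 = 141
χ² = Σ (O − E)² / E
  axial-flowered inflated-pod: (117 − 141)² / 141 = 4.0851
  axial-flowered constricted-pod: (97 − 141)² / 141 = 13.7305
  terminal-flowered inflated-pod: (197 − 141)² / 141 = 22.2411
  terminal-flowered constricted-pod: (153 − 141)² / 141 = 1.0213
χ² = 4.0851 + 13.7305 + 22.2411 + 1.0213 = 41.078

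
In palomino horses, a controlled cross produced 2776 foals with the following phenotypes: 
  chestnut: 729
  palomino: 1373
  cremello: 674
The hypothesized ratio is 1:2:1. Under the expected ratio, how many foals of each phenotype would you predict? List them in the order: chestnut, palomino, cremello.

694, 1388, 694

Total ratio parts = 4. Expected numbers out of 2776:
  chestnut: 2776 × 1/4 = 694
  palomino: 2776 × 2/4 = 1388
  cremello: 2776 × 1/4 = 694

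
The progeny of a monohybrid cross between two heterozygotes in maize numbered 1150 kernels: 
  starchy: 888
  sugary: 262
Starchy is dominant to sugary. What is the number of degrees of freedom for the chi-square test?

1

For a monohybrid cross between heterozygotes with complete dominance, the expected phenotypic ratio is 3:1.
A goodness-of-fit test with 2 phenotype classes has df = 2 − 1 = 1.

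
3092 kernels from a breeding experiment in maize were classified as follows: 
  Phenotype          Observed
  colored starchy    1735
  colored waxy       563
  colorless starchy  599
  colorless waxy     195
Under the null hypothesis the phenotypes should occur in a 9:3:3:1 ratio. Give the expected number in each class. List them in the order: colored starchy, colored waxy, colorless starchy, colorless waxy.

1739.25, 579.75, 579.75, 193.25

Under the 9:3:3:1 hypothesis (Σ ratio = 16, N = 3092):
  colored starchy: 3092 × 9/16 = 1739.25
  colored waxy: 3092 × 3/16 = 579.75
  colorless starchy: 3092 × 3/16 = 579.75
  colorless waxy: 3092 × 1/16 = 193.25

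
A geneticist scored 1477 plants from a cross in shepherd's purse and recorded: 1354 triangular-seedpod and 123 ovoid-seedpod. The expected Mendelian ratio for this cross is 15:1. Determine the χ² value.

Expected counts for N = 1477 under a 15:1 ratio (total parts = 16):
  triangular-seedpod: 1477 × 15/16 = 1384.6875
  ovoid-seedpod: 1477 × 1/16 = 92.3125
χ² = Σ (O − E)² / E
  triangular-seedpod: (1354 − 1384.6875)² / 1384.6875 = 0.6801
  ovoid-seedpod: (123 − 92.3125)² / 92.3125 = 10.2015
χ² = 0.6801 + 10.2015 = 10.8816 ≈ 10.882

10.882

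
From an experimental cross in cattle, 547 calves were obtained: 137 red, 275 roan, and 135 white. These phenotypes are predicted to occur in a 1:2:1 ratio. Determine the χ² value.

Total ratio parts = 4. Expected numbers out of 547:
  red: 547 × 1/4 = 136.75
  roan: 547 × 2/4 = 273.5
  white: 547 × 1/4 = 136.75
χ² = Σ (O − E)² / E
  red: (137 − 136.75)² / 136.75 = 0.0005
  roan: (275 − 273.5)² / 273.5 = 0.0082
  white: (135 − 136.75)² / 136.75 = 0.0224
χ² = 0.0005 + 0.0082 + 0.0224 = 0.0311 ≈ 0.031

0.031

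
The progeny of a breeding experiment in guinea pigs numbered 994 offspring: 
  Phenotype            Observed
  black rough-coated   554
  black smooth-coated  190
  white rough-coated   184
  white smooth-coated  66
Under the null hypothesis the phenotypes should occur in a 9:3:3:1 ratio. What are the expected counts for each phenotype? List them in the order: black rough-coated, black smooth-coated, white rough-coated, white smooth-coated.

Total ratio parts = 16. Expected numbers out of 994:
  black rough-coated: 994 × 9/16 = 559.125
  black smooth-coated: 994 × 3/16 = 186.375
  white rough-coated: 994 × 3/16 = 186.375
  white smooth-coated: 994 × 1/16 = 62.125

559.125, 186.375, 186.375, 62.125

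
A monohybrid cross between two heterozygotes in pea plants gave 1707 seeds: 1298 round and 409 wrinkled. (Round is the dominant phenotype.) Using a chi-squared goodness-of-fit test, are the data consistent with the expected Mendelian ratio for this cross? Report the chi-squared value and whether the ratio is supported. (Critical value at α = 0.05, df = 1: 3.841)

0.984; consistent

For a monohybrid cross between heterozygotes with complete dominance, the expected phenotypic ratio is 3:1.
Expected counts for N = 1707 under a 3:1 ratio (total parts = 4):
  round: 1707 × 3/4 = 1280.25
  wrinkled: 1707 × 1/4 = 426.75
χ² = Σ (O − E)² / E
  round: (1298 − 1280.25)² / 1280.25 = 0.2461
  wrinkled: (409 − 426.75)² / 426.75 = 0.7383
χ² = 0.2461 + 0.7383 = 0.9844 ≈ 0.984
Degrees of freedom = 2 − 1 = 1; critical value at α = 0.05 is 3.841.
Since 0.984 < 3.841, we fail to reject the null hypothesis — the data are consistent with the 3:1 ratio.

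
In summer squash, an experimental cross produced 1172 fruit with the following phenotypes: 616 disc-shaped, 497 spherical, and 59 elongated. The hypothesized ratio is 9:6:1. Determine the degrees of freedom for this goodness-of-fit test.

2

A goodness-of-fit test with 3 phenotype classes has df = 3 − 1 = 2.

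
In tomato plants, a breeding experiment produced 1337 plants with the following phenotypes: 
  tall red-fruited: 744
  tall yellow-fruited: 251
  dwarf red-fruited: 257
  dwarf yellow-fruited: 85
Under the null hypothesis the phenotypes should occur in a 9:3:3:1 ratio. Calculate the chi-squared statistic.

Under the 9:3:3:1 hypothesis (Σ ratio = 16, N = 1337):
  tall red-fruited: 1337 × 9/16 = 752.0625
  tall yellow-fruited: 1337 × 3/16 = 250.6875
  dwarf red-fruited: 1337 × 3/16 = 250.6875
  dwarf yellow-fruited: 1337 × 1/16 = 83.5625
χ² = Σ (O − E)² / E
  tall red-fruited: (744 − 752.0625)² / 752.0625 = 0.0864
  tall yellow-fruited: (251 − 250.6875)² / 250.6875 = 0.0004
  dwarf red-fruited: (257 − 250.6875)² / 250.6875 = 0.1590
  dwarf yellow-fruited: (85 − 83.5625)² / 83.5625 = 0.0247
χ² = 0.0864 + 0.0004 + 0.1590 + 0.0247 = 0.2705 ≈ 0.271

0.271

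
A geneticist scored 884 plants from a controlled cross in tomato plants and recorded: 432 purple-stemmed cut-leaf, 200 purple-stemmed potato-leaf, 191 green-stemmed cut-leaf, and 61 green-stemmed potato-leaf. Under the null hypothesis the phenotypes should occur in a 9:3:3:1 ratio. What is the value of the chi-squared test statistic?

Total ratio parts = 16. Expected numbers out of 884:
  purple-stemmed cut-leaf: 884 × 9/16 = 497.25
  purple-stemmed potato-leaf: 884 × 3/16 = 165.75
  green-stemmed cut-leaf: 884 × 3/16 = 165.75
  green-stemmed potato-leaf: 884 × 1/16 = 55.25
χ² = Σ (O − E)² / E
  purple-stemmed cut-leaf: (432 − 497.25)² / 497.25 = 8.5622
  purple-stemmed potato-leaf: (200 − 165.75)² / 165.75 = 7.0773
  green-stemmed cut-leaf: (191 − 165.75)² / 165.75 = 3.8465
  green-stemmed potato-leaf: (61 − 55.25)² / 55.25 = 0.5984
χ² = 8.5622 + 7.0773 + 3.8465 + 0.5984 = 20.0844 ≈ 20.084

20.084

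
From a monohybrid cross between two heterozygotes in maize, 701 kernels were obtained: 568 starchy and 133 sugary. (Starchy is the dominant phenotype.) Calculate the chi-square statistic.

13.581

For a monohybrid cross between heterozygotes with complete dominance, the expected phenotypic ratio is 3:1.
Under the 3:1 hypothesis (Σ ratio = 4, N = 701):
  starchy: 701 × 3/4 = 525.75
  sugary: 701 × 1/4 = 175.25
χ² = Σ (O − E)² / E
  starchy: (568 − 525.75)² / 525.75 = 3.3953
  sugary: (133 − 175.25)² / 175.25 = 10.1858
χ² = 3.3953 + 10.1858 = 13.5811 ≈ 13.581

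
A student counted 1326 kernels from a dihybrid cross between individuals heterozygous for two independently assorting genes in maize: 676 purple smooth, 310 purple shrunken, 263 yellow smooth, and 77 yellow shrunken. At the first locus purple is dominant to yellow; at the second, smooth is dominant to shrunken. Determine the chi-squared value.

22.945

A dihybrid F₂ with independent assortment and complete dominance at both loci gives a 9:3:3:1 phenotypic ratio.
Expected counts for N = 1326 under a 9:3:3:1 ratio (total parts = 16):
  purple smooth: 1326 × 9/16 = 745.875
  purple shrunken: 1326 × 3/16 = 248.625
  yellow smooth: 1326 × 3/16 = 248.625
  yellow shrunken: 1326 × 1/16 = 82.875
χ² = Σ (O − E)² / E
  purple smooth: (676 − 745.875)² / 745.875 = 6.5460
  purple shrunken: (310 − 248.625)² / 248.625 = 15.1509
  yellow smooth: (263 − 248.625)² / 248.625 = 0.8311
  yellow shrunken: (77 − 82.875)² / 82.875 = 0.4165
χ² = 6.5460 + 15.1509 + 0.8311 + 0.4165 = 22.9445 ≈ 22.945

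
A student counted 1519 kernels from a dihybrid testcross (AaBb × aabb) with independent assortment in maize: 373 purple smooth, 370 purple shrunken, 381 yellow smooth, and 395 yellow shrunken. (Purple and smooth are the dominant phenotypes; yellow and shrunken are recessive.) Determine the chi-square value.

A dihybrid testcross with independent assortment gives a 1:1:1:1 ratio.
Expected counts for N = 1519 under a 1:1:1:1 ratio (total parts = 4):
  purple smooth: 1519 × 1/4 = 379.75
  purple shrunken: 1519 × 1/4 = 379.75
  yellow smooth: 1519 × 1/4 = 379.75
  yellow shrunken: 1519 × 1/4 = 379.75
χ² = Σ (O − E)² / E
  purple smooth: (373 − 379.75)² / 379.75 = 0.1200
  purple shrunken: (370 − 379.75)² / 379.75 = 0.2503
  yellow smooth: (381 − 379.75)² / 379.75 = 0.0041
  yellow shrunken: (395 − 379.75)² / 379.75 = 0.6124
χ² = 0.1200 + 0.2503 + 0.0041 + 0.6124 = 0.9868 ≈ 0.987

0.987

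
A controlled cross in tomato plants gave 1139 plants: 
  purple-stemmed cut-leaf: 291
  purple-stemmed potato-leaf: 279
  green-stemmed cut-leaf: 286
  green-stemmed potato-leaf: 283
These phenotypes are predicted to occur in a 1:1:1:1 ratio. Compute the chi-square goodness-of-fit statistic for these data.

0.270

Under the 1:1:1:1 hypothesis (Σ ratio = 4, N = 1139):
  purple-stemmed cut-leaf: 1139 × 1/4 = 284.75
  purple-stemmed potato-leaf: 1139 × 1/4 = 284.75
  green-stemmed cut-leaf: 1139 × 1/4 = 284.75
  green-stemmed potato-leaf: 1139 × 1/4 = 284.75
χ² = Σ (O − E)² / E
  purple-stemmed cut-leaf: (291 − 284.75)² / 284.75 = 0.1372
  purple-stemmed potato-leaf: (279 − 284.75)² / 284.75 = 0.1161
  green-stemmed cut-leaf: (286 − 284.75)² / 284.75 = 0.0055
  green-stemmed potato-leaf: (283 − 284.75)² / 284.75 = 0.0108
χ² = 0.1372 + 0.1161 + 0.0055 + 0.0108 = 0.2696 ≈ 0.270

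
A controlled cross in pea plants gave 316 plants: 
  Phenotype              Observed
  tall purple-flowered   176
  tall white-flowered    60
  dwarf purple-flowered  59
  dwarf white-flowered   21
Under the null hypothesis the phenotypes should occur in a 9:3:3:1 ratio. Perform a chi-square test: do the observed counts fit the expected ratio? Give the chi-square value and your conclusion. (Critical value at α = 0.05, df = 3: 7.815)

The 9:3:3:1 ratio has 16 parts, so with N = 316 the expected counts are:
  tall purple-flowered: 316 × 9/16 = 177.75
  tall white-flowered: 316 × 3/16 = 59.25
  dwarf purple-flowered: 316 × 3/16 = 59.25
  dwarf white-flowered: 316 × 1/16 = 19.75
χ² = Σ (O − E)² / E
  tall purple-flowered: (176 − 177.75)² / 177.75 = 0.0172
  tall white-flowered: (60 − 59.25)² / 59.25 = 0.0095
  dwarf purple-flowered: (59 − 59.25)² / 59.25 = 0.0011
  dwarf white-flowered: (21 − 19.75)² / 19.75 = 0.0791
χ² = 0.0172 + 0.0095 + 0.0011 + 0.0791 = 0.1069 ≈ 0.107
Degrees of freedom = 4 − 1 = 3; critical value at α = 0.05 is 7.815.
Since 0.107 < 7.815, we fail to reject the null hypothesis — the data are consistent with the 9:3:3:1 ratio.

0.107; consistent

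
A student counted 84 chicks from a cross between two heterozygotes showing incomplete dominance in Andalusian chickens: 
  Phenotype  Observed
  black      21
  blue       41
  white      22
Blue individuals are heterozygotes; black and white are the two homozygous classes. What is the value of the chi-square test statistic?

0.071

With incomplete dominance, a heterozygote × heterozygote cross gives a 1:2:1 phenotypic ratio.
Under the 1:2:1 hypothesis (Σ ratio = 4, N = 84):
  black: 84 × 1/4 = 21
  blue: 84 × 2/4 = 42
  white: 84 × 1/4 = 21
χ² = Σ (O − E)² / E
  black: (21 − 21)² / 21 = 0.0000
  blue: (41 − 42)² / 42 = 0.0238
  white: (22 − 21)² / 21 = 0.0476
χ² = 0.0000 + 0.0238 + 0.0476 = 0.0714 ≈ 0.071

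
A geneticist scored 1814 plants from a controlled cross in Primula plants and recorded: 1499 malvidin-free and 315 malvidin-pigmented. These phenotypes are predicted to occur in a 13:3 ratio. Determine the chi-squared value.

The 13:3 ratio has 16 parts, so with N = 1814 the expected counts are:
  malvidin-free: 1814 × 13/16 = 1473.875
  malvidin-pigmented: 1814 × 3/16 = 340.125
χ² = Σ (O − E)² / E
  malvidin-free: (1499 − 1473.875)² / 1473.875 = 0.4283
  malvidin-pigmented: (315 − 340.125)² / 340.125 = 1.8560
χ² = 0.4283 + 1.8560 = 2.2843 ≈ 2.284

2.284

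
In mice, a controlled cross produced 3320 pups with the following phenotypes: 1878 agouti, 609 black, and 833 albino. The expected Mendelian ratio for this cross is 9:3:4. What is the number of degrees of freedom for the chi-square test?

2

A goodness-of-fit test with 3 phenotype classes has df = 3 − 1 = 2.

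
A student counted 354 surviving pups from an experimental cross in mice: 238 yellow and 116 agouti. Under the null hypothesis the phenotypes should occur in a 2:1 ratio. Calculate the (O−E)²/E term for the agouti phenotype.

The 2:1 ratio has 3 parts, so with N = 354 the expected counts are:
  yellow: 354 × 2/3 = 236
  agouti: 354 × 1/3 = 118
Contribution of agouti: (116 − 118)² / 118 = 0.0339

0.034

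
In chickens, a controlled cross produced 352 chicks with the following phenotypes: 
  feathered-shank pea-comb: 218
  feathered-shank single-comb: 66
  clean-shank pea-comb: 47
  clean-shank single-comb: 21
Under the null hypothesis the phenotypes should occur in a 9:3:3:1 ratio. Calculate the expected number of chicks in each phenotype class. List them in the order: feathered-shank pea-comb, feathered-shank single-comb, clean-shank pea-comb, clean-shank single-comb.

Total ratio parts = 16. Expected numbers out of 352:
  feathered-shank pea-comb: 352 × 9/16 = 198
  feathered-shank single-comb: 352 × 3/16 = 66
  clean-shank pea-comb: 352 × 3/16 = 66
  clean-shank single-comb: 352 × 1/16 = 22

198, 66, 66, 22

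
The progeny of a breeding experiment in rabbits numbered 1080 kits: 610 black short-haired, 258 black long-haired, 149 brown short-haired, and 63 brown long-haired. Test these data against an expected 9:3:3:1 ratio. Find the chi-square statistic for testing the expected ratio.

29.656

Expected counts for N = 1080 under a 9:3:3:1 ratio (total parts = 16):
  black short-haired: 1080 × 9/16 = 607.5
  black long-haired: 1080 × 3/16 = 202.5
  brown short-haired: 1080 × 3/16 = 202.5
  brown long-haired: 1080 × 1/16 = 67.5
χ² = Σ (O − E)² / E
  black short-haired: (610 − 607.5)² / 607.5 = 0.0103
  black long-haired: (258 − 202.5)² / 202.5 = 15.2111
  brown short-haired: (149 − 202.5)² / 202.5 = 14.1346
  brown long-haired: (63 − 67.5)² / 67.5 = 0.3000
χ² = 0.0103 + 15.2111 + 14.1346 + 0.3000 = 29.656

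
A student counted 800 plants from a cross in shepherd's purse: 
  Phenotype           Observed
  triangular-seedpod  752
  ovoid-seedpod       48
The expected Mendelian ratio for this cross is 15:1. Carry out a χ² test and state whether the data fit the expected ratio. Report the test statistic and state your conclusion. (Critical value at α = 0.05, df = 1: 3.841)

The 15:1 ratio has 16 parts, so with N = 800 the expected counts are:
  triangular-seedpod: 800 × 15/16 = 750
  ovoid-seedpod: 800 × 1/16 = 50
χ² = Σ (O − E)² / E
  triangular-seedpod: (752 − 750)² / 750 = 0.0053
  ovoid-seedpod: (48 − 50)² / 50 = 0.0800
χ² = 0.0053 + 0.0800 = 0.0853 ≈ 0.085
Degrees of freedom = 2 − 1 = 1; critical value at α = 0.05 is 3.841.
Since 0.085 < 3.841, we fail to reject the null hypothesis — the data are consistent with the 15:1 ratio.

0.085; consistent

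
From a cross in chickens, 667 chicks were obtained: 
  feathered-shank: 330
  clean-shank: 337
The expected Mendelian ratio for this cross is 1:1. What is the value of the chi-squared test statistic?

0.073

The 1:1 ratio has 2 parts, so with N = 667 the expected counts are:
  feathered-shank: 667 × 1/2 = 333.5
  clean-shank: 667 × 1/2 = 333.5
χ² = Σ (O − E)² / E
  feathered-shank: (330 − 333.5)² / 333.5 = 0.0367
  clean-shank: (337 − 333.5)² / 333.5 = 0.0367
χ² = 0.0367 + 0.0367 = 0.0734 ≈ 0.073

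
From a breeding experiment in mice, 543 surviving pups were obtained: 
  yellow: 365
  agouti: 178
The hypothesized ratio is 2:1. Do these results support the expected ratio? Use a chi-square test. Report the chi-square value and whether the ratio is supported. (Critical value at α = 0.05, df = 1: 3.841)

Total ratio parts = 3. Expected numbers out of 543:
  yellow: 543 × 2/3 = 362
  agouti: 543 × 1/3 = 181
χ² = Σ (O − E)² / E
  yellow: (365 − 362)² / 362 = 0.0249
  agouti: (178 − 181)² / 181 = 0.0497
χ² = 0.0249 + 0.0497 = 0.0746 ≈ 0.075
Degrees of freedom = 2 − 1 = 1; critical value at α = 0.05 is 3.841.
Since 0.075 < 3.841, we fail to reject the null hypothesis — the data are consistent with the 2:1 ratio.

0.075; consistent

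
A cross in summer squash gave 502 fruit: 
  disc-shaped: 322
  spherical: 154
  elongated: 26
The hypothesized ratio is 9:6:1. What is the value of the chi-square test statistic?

12.713

Total ratio parts = 16. Expected numbers out of 502:
  disc-shaped: 502 × 9/16 = 282.375
  spherical: 502 × 6/16 = 188.25
  elongated: 502 × 1/16 = 31.375
χ² = Σ (O − E)² / E
  disc-shaped: (322 − 282.375)² / 282.375 = 5.5605
  spherical: (154 − 188.25)² / 188.25 = 6.2314
  elongated: (26 − 31.375)² / 31.375 = 0.9208
χ² = 5.5605 + 6.2314 + 0.9208 = 12.7127 ≈ 12.713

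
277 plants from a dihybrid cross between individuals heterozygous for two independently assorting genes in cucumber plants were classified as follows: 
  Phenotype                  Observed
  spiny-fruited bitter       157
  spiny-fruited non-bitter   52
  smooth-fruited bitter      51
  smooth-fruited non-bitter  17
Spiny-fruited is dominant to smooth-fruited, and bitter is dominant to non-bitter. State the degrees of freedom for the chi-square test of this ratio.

3

A dihybrid F₂ with independent assortment and complete dominance at both loci gives a 9:3:3:1 phenotypic ratio.
A goodness-of-fit test with 4 phenotype classes has df = 4 − 1 = 3.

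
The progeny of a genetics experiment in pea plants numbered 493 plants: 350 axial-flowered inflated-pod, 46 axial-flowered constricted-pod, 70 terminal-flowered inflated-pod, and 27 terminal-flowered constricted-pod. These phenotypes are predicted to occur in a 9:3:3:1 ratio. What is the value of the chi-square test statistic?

48.299

Under the 9:3:3:1 hypothesis (Σ ratio = 16, N = 493):
  axial-flowered inflated-pod: 493 × 9/16 = 277.3125
  axial-flowered constricted-pod: 493 × 3/16 = 92.4375
  terminal-flowered inflated-pod: 493 × 3/16 = 92.4375
  terminal-flowered constricted-pod: 493 × 1/16 = 30.8125
χ² = Σ (O − E)² / E
  axial-flowered inflated-pod: (350 − 277.3125)² / 277.3125 = 19.0524
  axial-flowered constricted-pod: (46 − 92.4375)² / 92.4375 = 23.3286
  terminal-flowered inflated-pod: (70 − 92.4375)² / 92.4375 = 5.4463
  terminal-flowered constricted-pod: (27 − 30.8125)² / 30.8125 = 0.4717
χ² = 19.0524 + 23.3286 + 5.4463 + 0.4717 = 48.299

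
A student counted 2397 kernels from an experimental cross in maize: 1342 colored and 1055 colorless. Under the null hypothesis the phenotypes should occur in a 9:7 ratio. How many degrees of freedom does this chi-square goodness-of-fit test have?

A goodness-of-fit test with 2 phenotype classes has df = 2 − 1 = 1.

1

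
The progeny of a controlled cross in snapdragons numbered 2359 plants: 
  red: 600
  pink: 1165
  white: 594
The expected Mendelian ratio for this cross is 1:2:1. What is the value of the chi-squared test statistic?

0.387

Under the 1:2:1 hypothesis (Σ ratio = 4, N = 2359):
  red: 2359 × 1/4 = 589.75
  pink: 2359 × 2/4 = 1179.5
  white: 2359 × 1/4 = 589.75
χ² = Σ (O − E)² / E
  red: (600 − 589.75)² / 589.75 = 0.1781
  pink: (1165 − 1179.5)² / 1179.5 = 0.1783
  white: (594 − 589.75)² / 589.75 = 0.0306
χ² = 0.1781 + 0.1783 + 0.0306 = 0.387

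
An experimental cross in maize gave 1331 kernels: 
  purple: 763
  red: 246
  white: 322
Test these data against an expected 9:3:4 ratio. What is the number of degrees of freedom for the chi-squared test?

2

A goodness-of-fit test with 3 phenotype classes has df = 3 − 1 = 2.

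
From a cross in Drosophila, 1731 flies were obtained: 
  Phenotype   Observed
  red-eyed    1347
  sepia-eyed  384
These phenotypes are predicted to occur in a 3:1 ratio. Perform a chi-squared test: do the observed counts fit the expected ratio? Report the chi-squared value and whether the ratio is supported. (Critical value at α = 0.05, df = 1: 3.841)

Total ratio parts = 4. Expected numbers out of 1731:
  red-eyed: 1731 × 3/4 = 1298.25
  sepia-eyed: 1731 × 1/4 = 432.75
χ² = Σ (O − E)² / E
  red-eyed: (1347 − 1298.25)² / 1298.25 = 1.8306
  sepia-eyed: (384 − 432.75)² / 432.75 = 5.4918
χ² = 1.8306 + 5.4918 = 7.3224 ≈ 7.322
Degrees of freedom = 2 − 1 = 1; critical value at α = 0.05 is 3.841.
Since 7.322 > 3.841, we reject the null hypothesis — the data do not fit the 3:1 ratio.

7.322; not consistent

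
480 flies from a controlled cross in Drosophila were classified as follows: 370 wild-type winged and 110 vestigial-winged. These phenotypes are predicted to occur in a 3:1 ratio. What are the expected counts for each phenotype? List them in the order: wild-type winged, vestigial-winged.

Expected counts for N = 480 under a 3:1 ratio (total parts = 4):
  wild-type winged: 480 × 3/4 = 360
  vestigial-winged: 480 × 1/4 = 120

360, 120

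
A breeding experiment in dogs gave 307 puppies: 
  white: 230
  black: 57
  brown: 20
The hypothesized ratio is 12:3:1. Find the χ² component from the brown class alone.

Under the 12:3:1 hypothesis (Σ ratio = 16, N = 307):
  white: 307 × 12/16 = 230.25
  black: 307 × 3/16 = 57.5625
  brown: 307 × 1/16 = 19.1875
Contribution of brown: (20 − 19.1875)² / 19.1875 = 0.0344

0.034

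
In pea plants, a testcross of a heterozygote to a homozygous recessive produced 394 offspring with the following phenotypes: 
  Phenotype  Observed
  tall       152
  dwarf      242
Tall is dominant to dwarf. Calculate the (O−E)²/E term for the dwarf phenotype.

A testcross of a heterozygote (Aa × aa) gives a 1:1 phenotypic ratio.
Total ratio parts = 2. Expected numbers out of 394:
  tall: 394 × 1/2 = 197
  dwarf: 394 × 1/2 = 197
Contribution of dwarf: (242 − 197)² / 197 = 10.2792

10.279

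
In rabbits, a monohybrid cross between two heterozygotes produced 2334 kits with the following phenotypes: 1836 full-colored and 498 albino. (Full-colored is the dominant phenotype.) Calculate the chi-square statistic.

For a monohybrid cross between heterozygotes with complete dominance, the expected phenotypic ratio is 3:1.
Expected counts for N = 2334 under a 3:1 ratio (total parts = 4):
  full-colored: 2334 × 3/4 = 1750.5
  albino: 2334 × 1/4 = 583.5
χ² = Σ (O − E)² / E
  full-colored: (1836 − 1750.5)² / 1750.5 = 4.1761
  albino: (498 − 583.5)² / 583.5 = 12.5283
χ² = 4.1761 + 12.5283 = 16.7044 ≈ 16.704

16.704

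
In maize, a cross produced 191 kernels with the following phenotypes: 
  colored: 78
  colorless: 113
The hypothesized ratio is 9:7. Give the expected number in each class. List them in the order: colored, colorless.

107.4375, 83.5625

Expected counts for N = 191 under a 9:7 ratio (total parts = 16):
  colored: 191 × 9/16 = 107.4375
  colorless: 191 × 7/16 = 83.5625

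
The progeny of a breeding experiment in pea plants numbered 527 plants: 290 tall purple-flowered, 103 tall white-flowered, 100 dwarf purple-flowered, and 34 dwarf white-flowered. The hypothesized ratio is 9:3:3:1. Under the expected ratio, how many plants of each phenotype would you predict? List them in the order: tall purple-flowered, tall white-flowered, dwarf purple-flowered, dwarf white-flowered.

296.4375, 98.8125, 98.8125, 32.9375

The 9:3:3:1 ratio has 16 parts, so with N = 527 the expected counts are:
  tall purple-flowered: 527 × 9/16 = 296.4375
  tall white-flowered: 527 × 3/16 = 98.8125
  dwarf purple-flowered: 527 × 3/16 = 98.8125
  dwarf white-flowered: 527 × 1/16 = 32.9375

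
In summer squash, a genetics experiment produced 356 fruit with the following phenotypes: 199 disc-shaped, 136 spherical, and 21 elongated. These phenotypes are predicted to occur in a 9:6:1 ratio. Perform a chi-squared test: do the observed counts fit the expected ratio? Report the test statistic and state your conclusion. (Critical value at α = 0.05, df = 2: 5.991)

Under the 9:6:1 hypothesis (Σ ratio = 16, N = 356):
  disc-shaped: 356 × 9/16 = 200.25
  spherical: 356 × 6/16 = 133.5
  elongated: 356 × 1/16 = 22.25
χ² = Σ (O − E)² / E
  disc-shaped: (199 − 200.25)² / 200.25 = 0.0078
  spherical: (136 − 133.5)² / 133.5 = 0.0468
  elongated: (21 − 22.25)² / 22.25 = 0.0702
χ² = 0.0078 + 0.0468 + 0.0702 = 0.1248 ≈ 0.125
Degrees of freedom = 3 − 1 = 2; critical value at α = 0.05 is 5.991.
Since 0.125 < 5.991, we fail to reject the null hypothesis — the data are consistent with the 9:6:1 ratio.

0.125; consistent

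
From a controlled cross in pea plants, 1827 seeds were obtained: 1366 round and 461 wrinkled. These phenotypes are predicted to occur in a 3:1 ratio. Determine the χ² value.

0.053

The 3:1 ratio has 4 parts, so with N = 1827 the expected counts are:
  round: 1827 × 3/4 = 1370.25
  wrinkled: 1827 × 1/4 = 456.75
χ² = Σ (O − E)² / E
  round: (1366 − 1370.25)² / 1370.25 = 0.0132
  wrinkled: (461 − 456.75)² / 456.75 = 0.0395
χ² = 0.0132 + 0.0395 = 0.0527 ≈ 0.053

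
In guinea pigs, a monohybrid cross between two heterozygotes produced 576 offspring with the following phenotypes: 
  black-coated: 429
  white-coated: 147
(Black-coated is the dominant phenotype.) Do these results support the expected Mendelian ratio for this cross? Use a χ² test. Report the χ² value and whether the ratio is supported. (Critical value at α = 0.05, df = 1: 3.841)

0.083; consistent

For a monohybrid cross between heterozygotes with complete dominance, the expected phenotypic ratio is 3:1.
The 3:1 ratio has 4 parts, so with N = 576 the expected counts are:
  black-coated: 576 × 3/4 = 432
  white-coated: 576 × 1/4 = 144
χ² = Σ (O − E)² / E
  black-coated: (429 − 432)² / 432 = 0.0208
  white-coated: (147 − 144)² / 144 = 0.0625
χ² = 0.0208 + 0.0625 = 0.0833 ≈ 0.083
Degrees of freedom = 2 − 1 = 1; critical value at α = 0.05 is 3.841.
Since 0.083 < 3.841, we fail to reject the null hypothesis — the data are consistent with the 3:1 ratio.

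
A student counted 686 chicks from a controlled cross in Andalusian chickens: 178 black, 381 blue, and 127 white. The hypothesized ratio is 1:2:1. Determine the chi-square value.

Under the 1:2:1 hypothesis (Σ ratio = 4, N = 686):
  black: 686 × 1/4 = 171.5
  blue: 686 × 2/4 = 343
  white: 686 × 1/4 = 171.5
χ² = Σ (O − E)² / E
  black: (178 − 171.5)² / 171.5 = 0.2464
  blue: (381 − 343)² / 343 = 4.2099
  white: (127 − 171.5)² / 171.5 = 11.5466
χ² = 0.2464 + 4.2099 + 11.5466 = 16.0029 ≈ 16.003

16.003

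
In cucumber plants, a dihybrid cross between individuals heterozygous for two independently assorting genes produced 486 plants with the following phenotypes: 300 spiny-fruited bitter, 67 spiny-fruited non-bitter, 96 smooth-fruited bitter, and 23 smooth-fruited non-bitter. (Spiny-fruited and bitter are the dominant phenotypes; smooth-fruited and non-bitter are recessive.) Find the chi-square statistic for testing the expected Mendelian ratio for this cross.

11.032

A dihybrid F₂ with independent assortment and complete dominance at both loci gives a 9:3:3:1 phenotypic ratio.
The 9:3:3:1 ratio has 16 parts, so with N = 486 the expected counts are:
  spiny-fruited bitter: 486 × 9/16 = 273.375
  spiny-fruited non-bitter: 486 × 3/16 = 91.125
  smooth-fruited bitter: 486 × 3/16 = 91.125
  smooth-fruited non-bitter: 486 × 1/16 = 30.375
χ² = Σ (O − E)² / E
  spiny-fruited bitter: (300 − 273.375)² / 273.375 = 2.5931
  spiny-fruited non-bitter: (67 − 91.125)² / 91.125 = 6.3870
  smooth-fruited bitter: (96 − 91.125)² / 91.125 = 0.2608
  smooth-fruited non-bitter: (23 − 30.375)² / 30.375 = 1.7906
χ² = 2.5931 + 6.3870 + 0.2608 + 1.7906 = 11.0315 ≈ 11.032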